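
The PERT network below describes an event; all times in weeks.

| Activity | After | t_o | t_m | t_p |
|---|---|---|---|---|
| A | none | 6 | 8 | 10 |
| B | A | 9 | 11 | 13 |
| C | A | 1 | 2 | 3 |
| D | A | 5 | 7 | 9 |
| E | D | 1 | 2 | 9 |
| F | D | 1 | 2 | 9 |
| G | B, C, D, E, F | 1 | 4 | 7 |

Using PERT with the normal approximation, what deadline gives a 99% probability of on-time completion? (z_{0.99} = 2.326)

te_A = (6 + 4·8 + 10)/6 = 48/6 = 8; σ²_A = ((10−6)/6)² = 0.444
te_B = (9 + 4·11 + 13)/6 = 66/6 = 11; σ²_B = ((13−9)/6)² = 0.444
te_C = (1 + 4·2 + 3)/6 = 12/6 = 2; σ²_C = ((3−1)/6)² = 0.111
te_D = (5 + 4·7 + 9)/6 = 42/6 = 7; σ²_D = ((9−5)/6)² = 0.444
te_E = (1 + 4·2 + 9)/6 = 18/6 = 3; σ²_E = ((9−1)/6)² = 1.778
te_F = (1 + 4·2 + 9)/6 = 18/6 = 3; σ²_F = ((9−1)/6)² = 1.778
te_G = (1 + 4·4 + 7)/6 = 24/6 = 4; σ²_G = ((7−1)/6)² = 1.000

Forward pass:
ES_A = 0; EF_A = 8
ES_B = 8; EF_B = 8+11 = 19
ES_C = 8; EF_C = 8+2 = 10
ES_D = 8; EF_D = 8+7 = 15
ES_E = 15; EF_E = 15+3 = 18
ES_F = 15; EF_F = 15+3 = 18
ES_G = max(EF_B=19, EF_C=10, EF_D=15, EF_E=18, EF_F=18) = 19; EF_G = 19+4 = 23
Expected project duration μ = 23 weeks. Critical path: A → B → G.

Variance along critical path = 0.444 + 0.444 + 1.000 = 1.889; σ = 1.374 weeks.
D = μ + z·σ = 23 + 2.326·1.374 = 26.2 weeks

26.2 weeks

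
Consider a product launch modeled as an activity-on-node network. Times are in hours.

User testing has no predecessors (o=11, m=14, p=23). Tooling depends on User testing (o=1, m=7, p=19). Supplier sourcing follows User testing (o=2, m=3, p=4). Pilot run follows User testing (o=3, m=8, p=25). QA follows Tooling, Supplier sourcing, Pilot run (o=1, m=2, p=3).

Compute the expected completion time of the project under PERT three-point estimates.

27 hours

te_User testing = (11 + 4·14 + 23)/6 = 90/6 = 15
te_Tooling = (1 + 4·7 + 19)/6 = 48/6 = 8
te_Supplier sourcing = (2 + 4·3 + 4)/6 = 18/6 = 3
te_Pilot run = (3 + 4·8 + 25)/6 = 60/6 = 10
te_QA = (1 + 4·2 + 3)/6 = 12/6 = 2

Forward pass:
ES_User testing = 0; EF_User testing = 15
ES_Tooling = 15; EF_Tooling = 15+8 = 23
ES_Supplier sourcing = 15; EF_Supplier sourcing = 15+3 = 18
ES_Pilot run = 15; EF_Pilot run = 15+10 = 25
ES_QA = max(EF_Tooling=23, EF_Supplier sourcing=18, EF_Pilot run=25) = 25; EF_QA = 25+2 = 27
Expected project duration μ = 27 hours. Critical path: User testing → Pilot run → QA.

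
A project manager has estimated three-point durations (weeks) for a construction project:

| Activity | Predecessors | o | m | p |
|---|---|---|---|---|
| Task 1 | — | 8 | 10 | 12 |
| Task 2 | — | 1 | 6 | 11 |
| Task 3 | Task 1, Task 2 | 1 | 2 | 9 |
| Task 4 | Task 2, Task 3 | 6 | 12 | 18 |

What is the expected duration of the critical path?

te_Task 1 = (8 + 4·10 + 12)/6 = 60/6 = 10
te_Task 2 = (1 + 4·6 + 11)/6 = 36/6 = 6
te_Task 3 = (1 + 4·2 + 9)/6 = 18/6 = 3
te_Task 4 = (6 + 4·12 + 18)/6 = 72/6 = 12

Forward pass:
ES_Task 1 = 0; EF_Task 1 = 10
ES_Task 2 = 0; EF_Task 2 = 6
ES_Task 3 = max(EF_Task 1=10, EF_Task 2=6) = 10; EF_Task 3 = 10+3 = 13
ES_Task 4 = max(EF_Task 2=6, EF_Task 3=13) = 13; EF_Task 4 = 13+12 = 25
Expected project duration μ = 25 weeks. Critical path: Task 1 → Task 3 → Task 4.

25 weeks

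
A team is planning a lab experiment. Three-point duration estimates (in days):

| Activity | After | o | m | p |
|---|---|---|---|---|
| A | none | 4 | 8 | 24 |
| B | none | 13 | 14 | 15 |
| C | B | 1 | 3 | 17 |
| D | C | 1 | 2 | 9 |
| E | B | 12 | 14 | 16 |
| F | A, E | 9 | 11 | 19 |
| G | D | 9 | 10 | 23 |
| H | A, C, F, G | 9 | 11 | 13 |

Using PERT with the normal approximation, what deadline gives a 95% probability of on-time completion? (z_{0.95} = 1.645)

te_A = (4 + 4·8 + 24)/6 = 60/6 = 10; σ²_A = ((24−4)/6)² = 11.111
te_B = (13 + 4·14 + 15)/6 = 84/6 = 14; σ²_B = ((15−13)/6)² = 0.111
te_C = (1 + 4·3 + 17)/6 = 30/6 = 5; σ²_C = ((17−1)/6)² = 7.111
te_D = (1 + 4·2 + 9)/6 = 18/6 = 3; σ²_D = ((9−1)/6)² = 1.778
te_E = (12 + 4·14 + 16)/6 = 84/6 = 14; σ²_E = ((16−12)/6)² = 0.444
te_F = (9 + 4·11 + 19)/6 = 72/6 = 12; σ²_F = ((19−9)/6)² = 2.778
te_G = (9 + 4·10 + 23)/6 = 72/6 = 12; σ²_G = ((23−9)/6)² = 5.444
te_H = (9 + 4·11 + 13)/6 = 66/6 = 11; σ²_H = ((13−9)/6)² = 0.444

Forward pass:
ES_A = 0; EF_A = 10
ES_B = 0; EF_B = 14
ES_C = 14; EF_C = 14+5 = 19
ES_D = 19; EF_D = 19+3 = 22
ES_E = 14; EF_E = 14+14 = 28
ES_F = max(EF_A=10, EF_E=28) = 28; EF_F = 28+12 = 40
ES_G = 22; EF_G = 22+12 = 34
ES_H = max(EF_A=10, EF_C=19, EF_F=40, EF_G=34) = 40; EF_H = 40+11 = 51
Expected project duration μ = 51 days. Critical path: B → E → F → H.

Variance along critical path = 0.111 + 0.444 + 2.778 + 0.444 = 3.778; σ = 1.944 days.
D = μ + z·σ = 51 + 1.645·1.944 = 54.2 days

54.2 days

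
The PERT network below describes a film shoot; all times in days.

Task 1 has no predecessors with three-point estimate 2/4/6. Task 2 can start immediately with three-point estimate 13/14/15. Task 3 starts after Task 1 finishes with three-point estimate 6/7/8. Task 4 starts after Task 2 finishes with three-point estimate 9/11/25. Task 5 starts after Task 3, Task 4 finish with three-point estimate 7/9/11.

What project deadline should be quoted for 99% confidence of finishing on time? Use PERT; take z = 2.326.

42.4 days

te_Task 1 = (2 + 4·4 + 6)/6 = 24/6 = 4; σ²_Task 1 = ((6−2)/6)² = 0.444
te_Task 2 = (13 + 4·14 + 15)/6 = 84/6 = 14; σ²_Task 2 = ((15−13)/6)² = 0.111
te_Task 3 = (6 + 4·7 + 8)/6 = 42/6 = 7; σ²_Task 3 = ((8−6)/6)² = 0.111
te_Task 4 = (9 + 4·11 + 25)/6 = 78/6 = 13; σ²_Task 4 = ((25−9)/6)² = 7.111
te_Task 5 = (7 + 4·9 + 11)/6 = 54/6 = 9; σ²_Task 5 = ((11−7)/6)² = 0.444

Forward pass:
ES_Task 1 = 0; EF_Task 1 = 4
ES_Task 2 = 0; EF_Task 2 = 14
ES_Task 3 = 4; EF_Task 3 = 4+7 = 11
ES_Task 4 = 14; EF_Task 4 = 14+13 = 27
ES_Task 5 = max(EF_Task 3=11, EF_Task 4=27) = 27; EF_Task 5 = 27+9 = 36
Expected project duration μ = 36 days. Critical path: Task 2 → Task 4 → Task 5.

Variance along critical path = 0.111 + 7.111 + 0.444 = 7.667; σ = 2.769 days.
D = μ + z·σ = 36 + 2.326·2.769 = 42.4 days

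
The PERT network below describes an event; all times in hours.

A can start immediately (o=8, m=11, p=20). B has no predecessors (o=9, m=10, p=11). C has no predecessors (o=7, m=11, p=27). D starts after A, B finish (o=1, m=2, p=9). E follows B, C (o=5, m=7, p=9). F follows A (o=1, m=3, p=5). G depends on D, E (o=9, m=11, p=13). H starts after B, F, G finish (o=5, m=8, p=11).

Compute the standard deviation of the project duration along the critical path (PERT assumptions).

3.61 hours

te_A = (8 + 4·11 + 20)/6 = 72/6 = 12; σ²_A = ((20−8)/6)² = 4.000
te_B = (9 + 4·10 + 11)/6 = 60/6 = 10; σ²_B = ((11−9)/6)² = 0.111
te_C = (7 + 4·11 + 27)/6 = 78/6 = 13; σ²_C = ((27−7)/6)² = 11.111
te_D = (1 + 4·2 + 9)/6 = 18/6 = 3; σ²_D = ((9−1)/6)² = 1.778
te_E = (5 + 4·7 + 9)/6 = 42/6 = 7; σ²_E = ((9−5)/6)² = 0.444
te_F = (1 + 4·3 + 5)/6 = 18/6 = 3; σ²_F = ((5−1)/6)² = 0.444
te_G = (9 + 4·11 + 13)/6 = 66/6 = 11; σ²_G = ((13−9)/6)² = 0.444
te_H = (5 + 4·8 + 11)/6 = 48/6 = 8; σ²_H = ((11−5)/6)² = 1.000

Forward pass:
ES_A = 0; EF_A = 12
ES_B = 0; EF_B = 10
ES_C = 0; EF_C = 13
ES_D = max(EF_A=12, EF_B=10) = 12; EF_D = 12+3 = 15
ES_E = max(EF_B=10, EF_C=13) = 13; EF_E = 13+7 = 20
ES_F = 12; EF_F = 12+3 = 15
ES_G = max(EF_D=15, EF_E=20) = 20; EF_G = 20+11 = 31
ES_H = max(EF_B=10, EF_F=15, EF_G=31) = 31; EF_H = 31+8 = 39
Expected project duration μ = 39 hours. Critical path: C → E → G → H.

Variance along critical path = 11.111 + 0.444 + 0.444 + 1.000 = 13.000
σ = √13.000 = 3.606 hours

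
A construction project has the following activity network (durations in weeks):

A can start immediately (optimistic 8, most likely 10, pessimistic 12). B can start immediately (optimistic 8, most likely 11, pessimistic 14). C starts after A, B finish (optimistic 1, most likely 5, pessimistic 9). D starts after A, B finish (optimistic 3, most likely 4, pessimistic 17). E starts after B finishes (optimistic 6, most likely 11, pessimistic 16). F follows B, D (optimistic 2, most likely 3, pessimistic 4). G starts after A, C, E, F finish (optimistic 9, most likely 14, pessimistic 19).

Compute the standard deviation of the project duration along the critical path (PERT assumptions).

2.56 weeks

te_A = (8 + 4·10 + 12)/6 = 60/6 = 10; σ²_A = ((12−8)/6)² = 0.444
te_B = (8 + 4·11 + 14)/6 = 66/6 = 11; σ²_B = ((14−8)/6)² = 1.000
te_C = (1 + 4·5 + 9)/6 = 30/6 = 5; σ²_C = ((9−1)/6)² = 1.778
te_D = (3 + 4·4 + 17)/6 = 36/6 = 6; σ²_D = ((17−3)/6)² = 5.444
te_E = (6 + 4·11 + 16)/6 = 66/6 = 11; σ²_E = ((16−6)/6)² = 2.778
te_F = (2 + 4·3 + 4)/6 = 18/6 = 3; σ²_F = ((4−2)/6)² = 0.111
te_G = (9 + 4·14 + 19)/6 = 84/6 = 14; σ²_G = ((19−9)/6)² = 2.778

Forward pass:
ES_A = 0; EF_A = 10
ES_B = 0; EF_B = 11
ES_C = max(EF_A=10, EF_B=11) = 11; EF_C = 11+5 = 16
ES_D = max(EF_A=10, EF_B=11) = 11; EF_D = 11+6 = 17
ES_E = 11; EF_E = 11+11 = 22
ES_F = max(EF_B=11, EF_D=17) = 17; EF_F = 17+3 = 20
ES_G = max(EF_A=10, EF_C=16, EF_E=22, EF_F=20) = 22; EF_G = 22+14 = 36
Expected project duration μ = 36 weeks. Critical path: B → E → G.

Variance along critical path = 1.000 + 2.778 + 2.778 = 6.556
σ = √6.556 = 2.560 weeks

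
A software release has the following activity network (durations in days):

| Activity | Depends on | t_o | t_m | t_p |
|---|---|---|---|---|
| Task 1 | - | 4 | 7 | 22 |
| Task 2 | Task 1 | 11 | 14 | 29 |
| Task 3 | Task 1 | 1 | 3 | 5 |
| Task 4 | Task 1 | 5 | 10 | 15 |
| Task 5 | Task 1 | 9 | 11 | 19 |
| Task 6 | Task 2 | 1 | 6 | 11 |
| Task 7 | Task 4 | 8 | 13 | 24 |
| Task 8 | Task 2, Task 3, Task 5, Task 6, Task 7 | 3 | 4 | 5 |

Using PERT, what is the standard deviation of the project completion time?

4.36 days

te_Task 1 = (4 + 4·7 + 22)/6 = 54/6 = 9; σ²_Task 1 = ((22−4)/6)² = 9.000
te_Task 2 = (11 + 4·14 + 29)/6 = 96/6 = 16; σ²_Task 2 = ((29−11)/6)² = 9.000
te_Task 3 = (1 + 4·3 + 5)/6 = 18/6 = 3; σ²_Task 3 = ((5−1)/6)² = 0.444
te_Task 4 = (5 + 4·10 + 15)/6 = 60/6 = 10; σ²_Task 4 = ((15−5)/6)² = 2.778
te_Task 5 = (9 + 4·11 + 19)/6 = 72/6 = 12; σ²_Task 5 = ((19−9)/6)² = 2.778
te_Task 6 = (1 + 4·6 + 11)/6 = 36/6 = 6; σ²_Task 6 = ((11−1)/6)² = 2.778
te_Task 7 = (8 + 4·13 + 24)/6 = 84/6 = 14; σ²_Task 7 = ((24−8)/6)² = 7.111
te_Task 8 = (3 + 4·4 + 5)/6 = 24/6 = 4; σ²_Task 8 = ((5−3)/6)² = 0.111

Forward pass:
ES_Task 1 = 0; EF_Task 1 = 9
ES_Task 2 = 9; EF_Task 2 = 9+16 = 25
ES_Task 3 = 9; EF_Task 3 = 9+3 = 12
ES_Task 4 = 9; EF_Task 4 = 9+10 = 19
ES_Task 5 = 9; EF_Task 5 = 9+12 = 21
ES_Task 6 = 25; EF_Task 6 = 25+6 = 31
ES_Task 7 = 19; EF_Task 7 = 19+14 = 33
ES_Task 8 = max(EF_Task 2=25, EF_Task 3=12, EF_Task 5=21, EF_Task 6=31, EF_Task 7=33) = 33; EF_Task 8 = 33+4 = 37
Expected project duration μ = 37 days. Critical path: Task 1 → Task 4 → Task 7 → Task 8.

Variance along critical path = 9.000 + 2.778 + 7.111 + 0.111 = 19.000
σ = √19.000 = 4.359 days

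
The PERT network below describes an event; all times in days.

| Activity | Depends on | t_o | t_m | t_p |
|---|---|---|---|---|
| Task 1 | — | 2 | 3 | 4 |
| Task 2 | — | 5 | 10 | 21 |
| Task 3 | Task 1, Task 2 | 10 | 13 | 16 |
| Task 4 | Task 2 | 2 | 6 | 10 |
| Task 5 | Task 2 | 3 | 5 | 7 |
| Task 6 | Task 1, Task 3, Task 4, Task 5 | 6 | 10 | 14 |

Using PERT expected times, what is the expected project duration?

te_Task 1 = (2 + 4·3 + 4)/6 = 18/6 = 3
te_Task 2 = (5 + 4·10 + 21)/6 = 66/6 = 11
te_Task 3 = (10 + 4·13 + 16)/6 = 78/6 = 13
te_Task 4 = (2 + 4·6 + 10)/6 = 36/6 = 6
te_Task 5 = (3 + 4·5 + 7)/6 = 30/6 = 5
te_Task 6 = (6 + 4·10 + 14)/6 = 60/6 = 10

Forward pass:
ES_Task 1 = 0; EF_Task 1 = 3
ES_Task 2 = 0; EF_Task 2 = 11
ES_Task 3 = max(EF_Task 1=3, EF_Task 2=11) = 11; EF_Task 3 = 11+13 = 24
ES_Task 4 = 11; EF_Task 4 = 11+6 = 17
ES_Task 5 = 11; EF_Task 5 = 11+5 = 16
ES_Task 6 = max(EF_Task 1=3, EF_Task 3=24, EF_Task 4=17, EF_Task 5=16) = 24; EF_Task 6 = 24+10 = 34
Expected project duration μ = 34 days. Critical path: Task 2 → Task 3 → Task 6.

34 days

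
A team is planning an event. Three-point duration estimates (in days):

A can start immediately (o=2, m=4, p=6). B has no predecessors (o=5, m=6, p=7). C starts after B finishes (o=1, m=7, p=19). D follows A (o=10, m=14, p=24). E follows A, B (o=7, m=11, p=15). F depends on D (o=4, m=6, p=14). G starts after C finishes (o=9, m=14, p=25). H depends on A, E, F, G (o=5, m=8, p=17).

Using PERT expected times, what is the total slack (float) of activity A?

te_A = (2 + 4·4 + 6)/6 = 24/6 = 4
te_B = (5 + 4·6 + 7)/6 = 36/6 = 6
te_C = (1 + 4·7 + 19)/6 = 48/6 = 8
te_D = (10 + 4·14 + 24)/6 = 90/6 = 15
te_E = (7 + 4·11 + 15)/6 = 66/6 = 11
te_F = (4 + 4·6 + 14)/6 = 42/6 = 7
te_G = (9 + 4·14 + 25)/6 = 90/6 = 15
te_H = (5 + 4·8 + 17)/6 = 54/6 = 9

Forward pass:
ES_A = 0; EF_A = 4
ES_B = 0; EF_B = 6
ES_C = 6; EF_C = 6+8 = 14
ES_D = 4; EF_D = 4+15 = 19
ES_E = max(EF_A=4, EF_B=6) = 6; EF_E = 6+11 = 17
ES_F = 19; EF_F = 19+7 = 26
ES_G = 14; EF_G = 14+15 = 29
ES_H = max(EF_A=4, EF_E=17, EF_F=26, EF_G=29) = 29; EF_H = 29+9 = 38
Expected project duration μ = 38 days. Critical path: B → C → G → H.

Backward pass:
LF_H = 38; LS_H = 38−9 = 29
LF_G = LS_H = 29; LS_G = 29−15 = 14
LF_F = LS_H = 29; LS_F = 29−7 = 22
LF_E = LS_H = 29; LS_E = 29−11 = 18
LF_D = LS_F = 22; LS_D = 22−15 = 7
LF_C = LS_G = 14; LS_C = 14−8 = 6
LF_B = min(LS_C=6, LS_E=18) = 6; LS_B = 6−6 = 0
LF_A = min(LS_D=7, LS_E=18, LS_H=29) = 7; LS_A = 7−4 = 3
Slack_A = LS_A − ES_A = 3 − 0 = 3

3 days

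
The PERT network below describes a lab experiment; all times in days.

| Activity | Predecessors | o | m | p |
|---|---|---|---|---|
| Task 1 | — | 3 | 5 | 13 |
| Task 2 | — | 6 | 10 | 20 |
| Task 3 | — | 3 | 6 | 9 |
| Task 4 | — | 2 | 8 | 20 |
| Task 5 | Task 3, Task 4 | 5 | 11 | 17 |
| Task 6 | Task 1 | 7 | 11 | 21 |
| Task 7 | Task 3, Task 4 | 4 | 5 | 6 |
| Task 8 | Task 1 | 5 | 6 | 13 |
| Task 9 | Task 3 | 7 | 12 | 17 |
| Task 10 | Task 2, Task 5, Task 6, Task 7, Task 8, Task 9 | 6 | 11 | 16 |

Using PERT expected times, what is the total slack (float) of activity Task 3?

te_Task 1 = (3 + 4·5 + 13)/6 = 36/6 = 6
te_Task 2 = (6 + 4·10 + 20)/6 = 66/6 = 11
te_Task 3 = (3 + 4·6 + 9)/6 = 36/6 = 6
te_Task 4 = (2 + 4·8 + 20)/6 = 54/6 = 9
te_Task 5 = (5 + 4·11 + 17)/6 = 66/6 = 11
te_Task 6 = (7 + 4·11 + 21)/6 = 72/6 = 12
te_Task 7 = (4 + 4·5 + 6)/6 = 30/6 = 5
te_Task 8 = (5 + 4·6 + 13)/6 = 42/6 = 7
te_Task 9 = (7 + 4·12 + 17)/6 = 72/6 = 12
te_Task 10 = (6 + 4·11 + 16)/6 = 66/6 = 11

Forward pass:
ES_Task 1 = 0; EF_Task 1 = 6
ES_Task 2 = 0; EF_Task 2 = 11
ES_Task 3 = 0; EF_Task 3 = 6
ES_Task 4 = 0; EF_Task 4 = 9
ES_Task 5 = max(EF_Task 3=6, EF_Task 4=9) = 9; EF_Task 5 = 9+11 = 20
ES_Task 6 = 6; EF_Task 6 = 6+12 = 18
ES_Task 7 = max(EF_Task 3=6, EF_Task 4=9) = 9; EF_Task 7 = 9+5 = 14
ES_Task 8 = 6; EF_Task 8 = 6+7 = 13
ES_Task 9 = 6; EF_Task 9 = 6+12 = 18
ES_Task 10 = max(EF_Task 2=11, EF_Task 5=20, EF_Task 6=18, EF_Task 7=14, EF_Task 8=13, EF_Task 9=18) = 20; EF_Task 10 = 20+11 = 31
Expected project duration μ = 31 days. Critical path: Task 4 → Task 5 → Task 10.

Backward pass:
LF_Task 10 = 31; LS_Task 10 = 31−11 = 20
LF_Task 9 = LS_Task 10 = 20; LS_Task 9 = 20−12 = 8
LF_Task 8 = LS_Task 10 = 20; LS_Task 8 = 20−7 = 13
LF_Task 7 = LS_Task 10 = 20; LS_Task 7 = 20−5 = 15
LF_Task 6 = LS_Task 10 = 20; LS_Task 6 = 20−12 = 8
LF_Task 5 = LS_Task 10 = 20; LS_Task 5 = 20−11 = 9
LF_Task 4 = min(LS_Task 5=9, LS_Task 7=15) = 9; LS_Task 4 = 9−9 = 0
LF_Task 3 = min(LS_Task 5=9, LS_Task 7=15, LS_Task 9=8) = 8; LS_Task 3 = 8−6 = 2
LF_Task 2 = LS_Task 10 = 20; LS_Task 2 = 20−11 = 9
LF_Task 1 = min(LS_Task 6=8, LS_Task 8=13) = 8; LS_Task 1 = 8−6 = 2
Slack_Task 3 = LS_Task 3 − ES_Task 3 = 2 − 0 = 2

2 days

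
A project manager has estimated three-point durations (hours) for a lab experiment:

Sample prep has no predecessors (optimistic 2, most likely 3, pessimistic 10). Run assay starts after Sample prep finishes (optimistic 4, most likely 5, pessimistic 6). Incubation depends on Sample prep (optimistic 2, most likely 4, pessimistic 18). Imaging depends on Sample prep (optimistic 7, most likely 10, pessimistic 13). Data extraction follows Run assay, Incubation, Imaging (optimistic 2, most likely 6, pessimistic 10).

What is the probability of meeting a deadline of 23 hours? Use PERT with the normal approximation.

te_Sample prep = (2 + 4·3 + 10)/6 = 24/6 = 4; σ²_Sample prep = ((10−2)/6)² = 1.778
te_Run assay = (4 + 4·5 + 6)/6 = 30/6 = 5; σ²_Run assay = ((6−4)/6)² = 0.111
te_Incubation = (2 + 4·4 + 18)/6 = 36/6 = 6; σ²_Incubation = ((18−2)/6)² = 7.111
te_Imaging = (7 + 4·10 + 13)/6 = 60/6 = 10; σ²_Imaging = ((13−7)/6)² = 1.000
te_Data extraction = (2 + 4·6 + 10)/6 = 36/6 = 6; σ²_Data extraction = ((10−2)/6)² = 1.778

Forward pass:
ES_Sample prep = 0; EF_Sample prep = 4
ES_Run assay = 4; EF_Run assay = 4+5 = 9
ES_Incubation = 4; EF_Incubation = 4+6 = 10
ES_Imaging = 4; EF_Imaging = 4+10 = 14
ES_Data extraction = max(EF_Run assay=9, EF_Incubation=10, EF_Imaging=14) = 14; EF_Data extraction = 14+6 = 20
Expected project duration μ = 20 hours. Critical path: Sample prep → Imaging → Data extraction.

Variance along critical path = 1.778 + 1.000 + 1.778 = 4.556; σ = √4.556 = 2.134 hours.
Z = (23 − 20) / 2.134 = 1.406
P(T ≤ 23) = Φ(1.406) ≈ 0.920

0.920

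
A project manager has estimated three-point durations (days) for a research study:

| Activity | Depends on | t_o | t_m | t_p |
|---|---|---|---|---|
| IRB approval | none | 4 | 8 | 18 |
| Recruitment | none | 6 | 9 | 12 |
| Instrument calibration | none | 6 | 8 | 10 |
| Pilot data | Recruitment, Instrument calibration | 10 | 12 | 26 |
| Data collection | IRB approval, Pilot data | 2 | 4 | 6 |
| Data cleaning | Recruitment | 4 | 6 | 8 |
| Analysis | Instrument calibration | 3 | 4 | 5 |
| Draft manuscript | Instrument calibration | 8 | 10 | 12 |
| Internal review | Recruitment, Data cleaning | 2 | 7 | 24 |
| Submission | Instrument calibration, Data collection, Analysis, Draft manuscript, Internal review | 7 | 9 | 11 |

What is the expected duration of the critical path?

te_IRB approval = (4 + 4·8 + 18)/6 = 54/6 = 9
te_Recruitment = (6 + 4·9 + 12)/6 = 54/6 = 9
te_Instrument calibration = (6 + 4·8 + 10)/6 = 48/6 = 8
te_Pilot data = (10 + 4·12 + 26)/6 = 84/6 = 14
te_Data collection = (2 + 4·4 + 6)/6 = 24/6 = 4
te_Data cleaning = (4 + 4·6 + 8)/6 = 36/6 = 6
te_Analysis = (3 + 4·4 + 5)/6 = 24/6 = 4
te_Draft manuscript = (8 + 4·10 + 12)/6 = 60/6 = 10
te_Internal review = (2 + 4·7 + 24)/6 = 54/6 = 9
te_Submission = (7 + 4·9 + 11)/6 = 54/6 = 9

Forward pass:
ES_IRB approval = 0; EF_IRB approval = 9
ES_Recruitment = 0; EF_Recruitment = 9
ES_Instrument calibration = 0; EF_Instrument calibration = 8
ES_Pilot data = max(EF_Recruitment=9, EF_Instrument calibration=8) = 9; EF_Pilot data = 9+14 = 23
ES_Data collection = max(EF_IRB approval=9, EF_Pilot data=23) = 23; EF_Data collection = 23+4 = 27
ES_Data cleaning = 9; EF_Data cleaning = 9+6 = 15
ES_Analysis = 8; EF_Analysis = 8+4 = 12
ES_Draft manuscript = 8; EF_Draft manuscript = 8+10 = 18
ES_Internal review = max(EF_Recruitment=9, EF_Data cleaning=15) = 15; EF_Internal review = 15+9 = 24
ES_Submission = max(EF_Instrument calibration=8, EF_Data collection=27, EF_Analysis=12, EF_Draft manuscript=18, EF_Internal review=24) = 27; EF_Submission = 27+9 = 36
Expected project duration μ = 36 days. Critical path: Recruitment → Pilot data → Data collection → Submission.

36 days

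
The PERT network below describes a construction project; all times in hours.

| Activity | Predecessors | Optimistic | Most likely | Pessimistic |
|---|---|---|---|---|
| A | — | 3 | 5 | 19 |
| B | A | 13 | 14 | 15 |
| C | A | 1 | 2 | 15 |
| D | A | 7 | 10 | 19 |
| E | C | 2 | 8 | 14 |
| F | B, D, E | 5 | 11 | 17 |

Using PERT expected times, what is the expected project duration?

te_A = (3 + 4·5 + 19)/6 = 42/6 = 7
te_B = (13 + 4·14 + 15)/6 = 84/6 = 14
te_C = (1 + 4·2 + 15)/6 = 24/6 = 4
te_D = (7 + 4·10 + 19)/6 = 66/6 = 11
te_E = (2 + 4·8 + 14)/6 = 48/6 = 8
te_F = (5 + 4·11 + 17)/6 = 66/6 = 11

Forward pass:
ES_A = 0; EF_A = 7
ES_B = 7; EF_B = 7+14 = 21
ES_C = 7; EF_C = 7+4 = 11
ES_D = 7; EF_D = 7+11 = 18
ES_E = 11; EF_E = 11+8 = 19
ES_F = max(EF_B=21, EF_D=18, EF_E=19) = 21; EF_F = 21+11 = 32
Expected project duration μ = 32 hours. Critical path: A → B → F.

32 hours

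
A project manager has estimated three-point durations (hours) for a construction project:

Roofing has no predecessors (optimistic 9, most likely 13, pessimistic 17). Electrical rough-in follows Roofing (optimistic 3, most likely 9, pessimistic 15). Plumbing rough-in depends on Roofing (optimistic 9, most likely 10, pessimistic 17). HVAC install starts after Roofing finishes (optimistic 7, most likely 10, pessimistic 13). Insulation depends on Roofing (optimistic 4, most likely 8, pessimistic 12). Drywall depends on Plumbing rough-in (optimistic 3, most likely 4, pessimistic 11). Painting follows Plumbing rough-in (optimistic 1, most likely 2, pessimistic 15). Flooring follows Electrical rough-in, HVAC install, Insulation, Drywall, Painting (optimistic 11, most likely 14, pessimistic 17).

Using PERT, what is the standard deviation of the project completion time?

2.52 hours

te_Roofing = (9 + 4·13 + 17)/6 = 78/6 = 13; σ²_Roofing = ((17−9)/6)² = 1.778
te_Electrical rough-in = (3 + 4·9 + 15)/6 = 54/6 = 9; σ²_Electrical rough-in = ((15−3)/6)² = 4.000
te_Plumbing rough-in = (9 + 4·10 + 17)/6 = 66/6 = 11; σ²_Plumbing rough-in = ((17−9)/6)² = 1.778
te_HVAC install = (7 + 4·10 + 13)/6 = 60/6 = 10; σ²_HVAC install = ((13−7)/6)² = 1.000
te_Insulation = (4 + 4·8 + 12)/6 = 48/6 = 8; σ²_Insulation = ((12−4)/6)² = 1.778
te_Drywall = (3 + 4·4 + 11)/6 = 30/6 = 5; σ²_Drywall = ((11−3)/6)² = 1.778
te_Painting = (1 + 4·2 + 15)/6 = 24/6 = 4; σ²_Painting = ((15−1)/6)² = 5.444
te_Flooring = (11 + 4·14 + 17)/6 = 84/6 = 14; σ²_Flooring = ((17−11)/6)² = 1.000

Forward pass:
ES_Roofing = 0; EF_Roofing = 13
ES_Electrical rough-in = 13; EF_Electrical rough-in = 13+9 = 22
ES_Plumbing rough-in = 13; EF_Plumbing rough-in = 13+11 = 24
ES_HVAC install = 13; EF_HVAC install = 13+10 = 23
ES_Insulation = 13; EF_Insulation = 13+8 = 21
ES_Drywall = 24; EF_Drywall = 24+5 = 29
ES_Painting = 24; EF_Painting = 24+4 = 28
ES_Flooring = max(EF_Electrical rough-in=22, EF_HVAC install=23, EF_Insulation=21, EF_Drywall=29, EF_Painting=28) = 29; EF_Flooring = 29+14 = 43
Expected project duration μ = 43 hours. Critical path: Roofing → Plumbing rough-in → Drywall → Flooring.

Variance along critical path = 1.778 + 1.778 + 1.778 + 1.000 = 6.333
σ = √6.333 = 2.517 hours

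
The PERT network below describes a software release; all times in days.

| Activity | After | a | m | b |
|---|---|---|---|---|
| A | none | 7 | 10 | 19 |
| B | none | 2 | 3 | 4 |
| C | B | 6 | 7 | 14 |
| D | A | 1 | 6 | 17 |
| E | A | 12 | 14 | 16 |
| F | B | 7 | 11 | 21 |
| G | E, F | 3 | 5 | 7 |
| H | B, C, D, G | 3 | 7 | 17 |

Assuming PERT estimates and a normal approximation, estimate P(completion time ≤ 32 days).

0.031

te_A = (7 + 4·10 + 19)/6 = 66/6 = 11; σ²_A = ((19−7)/6)² = 4.000
te_B = (2 + 4·3 + 4)/6 = 18/6 = 3; σ²_B = ((4−2)/6)² = 0.111
te_C = (6 + 4·7 + 14)/6 = 48/6 = 8; σ²_C = ((14−6)/6)² = 1.778
te_D = (1 + 4·6 + 17)/6 = 42/6 = 7; σ²_D = ((17−1)/6)² = 7.111
te_E = (12 + 4·14 + 16)/6 = 84/6 = 14; σ²_E = ((16−12)/6)² = 0.444
te_F = (7 + 4·11 + 21)/6 = 72/6 = 12; σ²_F = ((21−7)/6)² = 5.444
te_G = (3 + 4·5 + 7)/6 = 30/6 = 5; σ²_G = ((7−3)/6)² = 0.444
te_H = (3 + 4·7 + 17)/6 = 48/6 = 8; σ²_H = ((17−3)/6)² = 5.444

Forward pass:
ES_A = 0; EF_A = 11
ES_B = 0; EF_B = 3
ES_C = 3; EF_C = 3+8 = 11
ES_D = 11; EF_D = 11+7 = 18
ES_E = 11; EF_E = 11+14 = 25
ES_F = 3; EF_F = 3+12 = 15
ES_G = max(EF_E=25, EF_F=15) = 25; EF_G = 25+5 = 30
ES_H = max(EF_B=3, EF_C=11, EF_D=18, EF_G=30) = 30; EF_H = 30+8 = 38
Expected project duration μ = 38 days. Critical path: A → E → G → H.

Variance along critical path = 4.000 + 0.444 + 0.444 + 5.444 = 10.333; σ = √10.333 = 3.215 days.
Z = (32 − 38) / 3.215 = -1.867
P(T ≤ 32) = Φ(-1.867) ≈ 0.031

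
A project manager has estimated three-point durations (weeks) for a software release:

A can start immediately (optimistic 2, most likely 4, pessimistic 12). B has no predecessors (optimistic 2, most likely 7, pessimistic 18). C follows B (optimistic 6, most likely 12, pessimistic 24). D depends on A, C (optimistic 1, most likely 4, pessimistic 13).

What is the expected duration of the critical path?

26 weeks

te_A = (2 + 4·4 + 12)/6 = 30/6 = 5
te_B = (2 + 4·7 + 18)/6 = 48/6 = 8
te_C = (6 + 4·12 + 24)/6 = 78/6 = 13
te_D = (1 + 4·4 + 13)/6 = 30/6 = 5

Forward pass:
ES_A = 0; EF_A = 5
ES_B = 0; EF_B = 8
ES_C = 8; EF_C = 8+13 = 21
ES_D = max(EF_A=5, EF_C=21) = 21; EF_D = 21+5 = 26
Expected project duration μ = 26 weeks. Critical path: B → C → D.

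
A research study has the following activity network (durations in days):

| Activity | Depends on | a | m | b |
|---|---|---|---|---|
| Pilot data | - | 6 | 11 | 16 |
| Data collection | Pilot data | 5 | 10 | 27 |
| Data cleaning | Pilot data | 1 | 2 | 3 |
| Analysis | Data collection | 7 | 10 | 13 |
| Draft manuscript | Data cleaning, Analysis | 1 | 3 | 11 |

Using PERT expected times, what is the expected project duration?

37 days

te_Pilot data = (6 + 4·11 + 16)/6 = 66/6 = 11
te_Data collection = (5 + 4·10 + 27)/6 = 72/6 = 12
te_Data cleaning = (1 + 4·2 + 3)/6 = 12/6 = 2
te_Analysis = (7 + 4·10 + 13)/6 = 60/6 = 10
te_Draft manuscript = (1 + 4·3 + 11)/6 = 24/6 = 4

Forward pass:
ES_Pilot data = 0; EF_Pilot data = 11
ES_Data collection = 11; EF_Data collection = 11+12 = 23
ES_Data cleaning = 11; EF_Data cleaning = 11+2 = 13
ES_Analysis = 23; EF_Analysis = 23+10 = 33
ES_Draft manuscript = max(EF_Data cleaning=13, EF_Analysis=33) = 33; EF_Draft manuscript = 33+4 = 37
Expected project duration μ = 37 days. Critical path: Pilot data → Data collection → Analysis → Draft manuscript.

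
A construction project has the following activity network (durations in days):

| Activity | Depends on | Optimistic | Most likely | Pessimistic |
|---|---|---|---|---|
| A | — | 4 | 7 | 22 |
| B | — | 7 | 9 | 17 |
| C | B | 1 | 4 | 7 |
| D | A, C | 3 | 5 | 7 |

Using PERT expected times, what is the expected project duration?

19 days

te_A = (4 + 4·7 + 22)/6 = 54/6 = 9
te_B = (7 + 4·9 + 17)/6 = 60/6 = 10
te_C = (1 + 4·4 + 7)/6 = 24/6 = 4
te_D = (3 + 4·5 + 7)/6 = 30/6 = 5

Forward pass:
ES_A = 0; EF_A = 9
ES_B = 0; EF_B = 10
ES_C = 10; EF_C = 10+4 = 14
ES_D = max(EF_A=9, EF_C=14) = 14; EF_D = 14+5 = 19
Expected project duration μ = 19 days. Critical path: B → C → D.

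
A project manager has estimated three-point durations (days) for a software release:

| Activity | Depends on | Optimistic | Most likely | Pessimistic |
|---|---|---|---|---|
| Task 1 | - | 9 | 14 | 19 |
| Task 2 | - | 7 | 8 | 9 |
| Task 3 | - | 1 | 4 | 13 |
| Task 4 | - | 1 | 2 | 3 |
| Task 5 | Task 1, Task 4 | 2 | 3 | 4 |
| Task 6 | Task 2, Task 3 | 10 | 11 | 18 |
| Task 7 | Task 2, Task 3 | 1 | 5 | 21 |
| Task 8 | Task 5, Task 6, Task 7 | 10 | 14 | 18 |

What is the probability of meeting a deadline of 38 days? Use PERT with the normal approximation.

0.982

te_Task 1 = (9 + 4·14 + 19)/6 = 84/6 = 14; σ²_Task 1 = ((19−9)/6)² = 2.778
te_Task 2 = (7 + 4·8 + 9)/6 = 48/6 = 8; σ²_Task 2 = ((9−7)/6)² = 0.111
te_Task 3 = (1 + 4·4 + 13)/6 = 30/6 = 5; σ²_Task 3 = ((13−1)/6)² = 4.000
te_Task 4 = (1 + 4·2 + 3)/6 = 12/6 = 2; σ²_Task 4 = ((3−1)/6)² = 0.111
te_Task 5 = (2 + 4·3 + 4)/6 = 18/6 = 3; σ²_Task 5 = ((4−2)/6)² = 0.111
te_Task 6 = (10 + 4·11 + 18)/6 = 72/6 = 12; σ²_Task 6 = ((18−10)/6)² = 1.778
te_Task 7 = (1 + 4·5 + 21)/6 = 42/6 = 7; σ²_Task 7 = ((21−1)/6)² = 11.111
te_Task 8 = (10 + 4·14 + 18)/6 = 84/6 = 14; σ²_Task 8 = ((18−10)/6)² = 1.778

Forward pass:
ES_Task 1 = 0; EF_Task 1 = 14
ES_Task 2 = 0; EF_Task 2 = 8
ES_Task 3 = 0; EF_Task 3 = 5
ES_Task 4 = 0; EF_Task 4 = 2
ES_Task 5 = max(EF_Task 1=14, EF_Task 4=2) = 14; EF_Task 5 = 14+3 = 17
ES_Task 6 = max(EF_Task 2=8, EF_Task 3=5) = 8; EF_Task 6 = 8+12 = 20
ES_Task 7 = max(EF_Task 2=8, EF_Task 3=5) = 8; EF_Task 7 = 8+7 = 15
ES_Task 8 = max(EF_Task 5=17, EF_Task 6=20, EF_Task 7=15) = 20; EF_Task 8 = 20+14 = 34
Expected project duration μ = 34 days. Critical path: Task 2 → Task 6 → Task 8.

Variance along critical path = 0.111 + 1.778 + 1.778 = 3.667; σ = √3.667 = 1.915 days.
Z = (38 − 34) / 1.915 = 2.089
P(T ≤ 38) = Φ(2.089) ≈ 0.982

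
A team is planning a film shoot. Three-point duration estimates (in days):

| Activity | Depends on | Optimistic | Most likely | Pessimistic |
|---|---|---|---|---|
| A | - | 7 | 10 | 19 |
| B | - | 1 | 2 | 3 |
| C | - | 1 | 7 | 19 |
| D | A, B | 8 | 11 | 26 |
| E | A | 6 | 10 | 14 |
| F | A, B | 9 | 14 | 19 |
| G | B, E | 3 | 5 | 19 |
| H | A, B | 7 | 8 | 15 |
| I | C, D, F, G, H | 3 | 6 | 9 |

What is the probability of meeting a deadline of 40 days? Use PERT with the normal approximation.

0.946

te_A = (7 + 4·10 + 19)/6 = 66/6 = 11; σ²_A = ((19−7)/6)² = 4.000
te_B = (1 + 4·2 + 3)/6 = 12/6 = 2; σ²_B = ((3−1)/6)² = 0.111
te_C = (1 + 4·7 + 19)/6 = 48/6 = 8; σ²_C = ((19−1)/6)² = 9.000
te_D = (8 + 4·11 + 26)/6 = 78/6 = 13; σ²_D = ((26−8)/6)² = 9.000
te_E = (6 + 4·10 + 14)/6 = 60/6 = 10; σ²_E = ((14−6)/6)² = 1.778
te_F = (9 + 4·14 + 19)/6 = 84/6 = 14; σ²_F = ((19−9)/6)² = 2.778
te_G = (3 + 4·5 + 19)/6 = 42/6 = 7; σ²_G = ((19−3)/6)² = 7.111
te_H = (7 + 4·8 + 15)/6 = 54/6 = 9; σ²_H = ((15−7)/6)² = 1.778
te_I = (3 + 4·6 + 9)/6 = 36/6 = 6; σ²_I = ((9−3)/6)² = 1.000

Forward pass:
ES_A = 0; EF_A = 11
ES_B = 0; EF_B = 2
ES_C = 0; EF_C = 8
ES_D = max(EF_A=11, EF_B=2) = 11; EF_D = 11+13 = 24
ES_E = 11; EF_E = 11+10 = 21
ES_F = max(EF_A=11, EF_B=2) = 11; EF_F = 11+14 = 25
ES_G = max(EF_B=2, EF_E=21) = 21; EF_G = 21+7 = 28
ES_H = max(EF_A=11, EF_B=2) = 11; EF_H = 11+9 = 20
ES_I = max(EF_C=8, EF_D=24, EF_F=25, EF_G=28, EF_H=20) = 28; EF_I = 28+6 = 34
Expected project duration μ = 34 days. Critical path: A → E → G → I.

Variance along critical path = 4.000 + 1.778 + 7.111 + 1.000 = 13.889; σ = √13.889 = 3.727 days.
Z = (40 − 34) / 3.727 = 1.610
P(T ≤ 40) = Φ(1.610) ≈ 0.946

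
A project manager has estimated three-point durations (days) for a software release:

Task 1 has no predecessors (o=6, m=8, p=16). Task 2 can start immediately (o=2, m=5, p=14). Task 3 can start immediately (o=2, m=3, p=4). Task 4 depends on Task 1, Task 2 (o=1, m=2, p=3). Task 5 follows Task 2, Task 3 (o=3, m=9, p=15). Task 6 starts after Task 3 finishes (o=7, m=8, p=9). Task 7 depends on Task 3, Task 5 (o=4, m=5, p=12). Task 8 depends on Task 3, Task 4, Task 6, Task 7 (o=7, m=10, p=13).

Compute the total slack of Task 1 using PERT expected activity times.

10 days

te_Task 1 = (6 + 4·8 + 16)/6 = 54/6 = 9
te_Task 2 = (2 + 4·5 + 14)/6 = 36/6 = 6
te_Task 3 = (2 + 4·3 + 4)/6 = 18/6 = 3
te_Task 4 = (1 + 4·2 + 3)/6 = 12/6 = 2
te_Task 5 = (3 + 4·9 + 15)/6 = 54/6 = 9
te_Task 6 = (7 + 4·8 + 9)/6 = 48/6 = 8
te_Task 7 = (4 + 4·5 + 12)/6 = 36/6 = 6
te_Task 8 = (7 + 4·10 + 13)/6 = 60/6 = 10

Forward pass:
ES_Task 1 = 0; EF_Task 1 = 9
ES_Task 2 = 0; EF_Task 2 = 6
ES_Task 3 = 0; EF_Task 3 = 3
ES_Task 4 = max(EF_Task 1=9, EF_Task 2=6) = 9; EF_Task 4 = 9+2 = 11
ES_Task 5 = max(EF_Task 2=6, EF_Task 3=3) = 6; EF_Task 5 = 6+9 = 15
ES_Task 6 = 3; EF_Task 6 = 3+8 = 11
ES_Task 7 = max(EF_Task 3=3, EF_Task 5=15) = 15; EF_Task 7 = 15+6 = 21
ES_Task 8 = max(EF_Task 3=3, EF_Task 4=11, EF_Task 6=11, EF_Task 7=21) = 21; EF_Task 8 = 21+10 = 31
Expected project duration μ = 31 days. Critical path: Task 2 → Task 5 → Task 7 → Task 8.

Backward pass:
LF_Task 8 = 31; LS_Task 8 = 31−10 = 21
LF_Task 7 = LS_Task 8 = 21; LS_Task 7 = 21−6 = 15
LF_Task 6 = LS_Task 8 = 21; LS_Task 6 = 21−8 = 13
LF_Task 5 = LS_Task 7 = 15; LS_Task 5 = 15−9 = 6
LF_Task 4 = LS_Task 8 = 21; LS_Task 4 = 21−2 = 19
LF_Task 3 = min(LS_Task 5=6, LS_Task 6=13, LS_Task 7=15, LS_Task 8=21) = 6; LS_Task 3 = 6−3 = 3
LF_Task 2 = min(LS_Task 4=19, LS_Task 5=6) = 6; LS_Task 2 = 6−6 = 0
LF_Task 1 = LS_Task 4 = 19; LS_Task 1 = 19−9 = 10
Slack_Task 1 = LS_Task 1 − ES_Task 1 = 10 − 0 = 10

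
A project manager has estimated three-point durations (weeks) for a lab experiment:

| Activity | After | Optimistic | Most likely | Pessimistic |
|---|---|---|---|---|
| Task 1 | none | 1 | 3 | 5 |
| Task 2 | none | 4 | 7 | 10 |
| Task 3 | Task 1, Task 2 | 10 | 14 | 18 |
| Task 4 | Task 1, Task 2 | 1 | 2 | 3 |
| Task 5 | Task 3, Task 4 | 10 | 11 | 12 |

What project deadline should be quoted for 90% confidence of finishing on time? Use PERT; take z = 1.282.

34.2 weeks

te_Task 1 = (1 + 4·3 + 5)/6 = 18/6 = 3; σ²_Task 1 = ((5−1)/6)² = 0.444
te_Task 2 = (4 + 4·7 + 10)/6 = 42/6 = 7; σ²_Task 2 = ((10−4)/6)² = 1.000
te_Task 3 = (10 + 4·14 + 18)/6 = 84/6 = 14; σ²_Task 3 = ((18−10)/6)² = 1.778
te_Task 4 = (1 + 4·2 + 3)/6 = 12/6 = 2; σ²_Task 4 = ((3−1)/6)² = 0.111
te_Task 5 = (10 + 4·11 + 12)/6 = 66/6 = 11; σ²_Task 5 = ((12−10)/6)² = 0.111

Forward pass:
ES_Task 1 = 0; EF_Task 1 = 3
ES_Task 2 = 0; EF_Task 2 = 7
ES_Task 3 = max(EF_Task 1=3, EF_Task 2=7) = 7; EF_Task 3 = 7+14 = 21
ES_Task 4 = max(EF_Task 1=3, EF_Task 2=7) = 7; EF_Task 4 = 7+2 = 9
ES_Task 5 = max(EF_Task 3=21, EF_Task 4=9) = 21; EF_Task 5 = 21+11 = 32
Expected project duration μ = 32 weeks. Critical path: Task 2 → Task 3 → Task 5.

Variance along critical path = 1.000 + 1.778 + 0.111 = 2.889; σ = 1.700 weeks.
D = μ + z·σ = 32 + 1.282·1.700 = 34.2 weeks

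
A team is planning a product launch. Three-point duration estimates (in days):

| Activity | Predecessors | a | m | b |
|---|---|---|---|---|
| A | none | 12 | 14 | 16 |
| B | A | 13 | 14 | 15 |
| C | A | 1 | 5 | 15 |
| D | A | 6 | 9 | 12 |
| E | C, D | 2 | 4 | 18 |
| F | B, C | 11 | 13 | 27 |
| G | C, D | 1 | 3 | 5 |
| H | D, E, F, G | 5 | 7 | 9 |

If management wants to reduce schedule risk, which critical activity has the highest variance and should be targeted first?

te_A = (12 + 4·14 + 16)/6 = 84/6 = 14; σ²_A = ((16−12)/6)² = 0.444
te_B = (13 + 4·14 + 15)/6 = 84/6 = 14; σ²_B = ((15−13)/6)² = 0.111
te_C = (1 + 4·5 + 15)/6 = 36/6 = 6; σ²_C = ((15−1)/6)² = 5.444
te_D = (6 + 4·9 + 12)/6 = 54/6 = 9; σ²_D = ((12−6)/6)² = 1.000
te_E = (2 + 4·4 + 18)/6 = 36/6 = 6; σ²_E = ((18−2)/6)² = 7.111
te_F = (11 + 4·13 + 27)/6 = 90/6 = 15; σ²_F = ((27−11)/6)² = 7.111
te_G = (1 + 4·3 + 5)/6 = 18/6 = 3; σ²_G = ((5−1)/6)² = 0.444
te_H = (5 + 4·7 + 9)/6 = 42/6 = 7; σ²_H = ((9−5)/6)² = 0.444

Forward pass:
ES_A = 0; EF_A = 14
ES_B = 14; EF_B = 14+14 = 28
ES_C = 14; EF_C = 14+6 = 20
ES_D = 14; EF_D = 14+9 = 23
ES_E = max(EF_C=20, EF_D=23) = 23; EF_E = 23+6 = 29
ES_F = max(EF_B=28, EF_C=20) = 28; EF_F = 28+15 = 43
ES_G = max(EF_C=20, EF_D=23) = 23; EF_G = 23+3 = 26
ES_H = max(EF_D=23, EF_E=29, EF_F=43, EF_G=26) = 43; EF_H = 43+7 = 50
Expected project duration μ = 50 days. Critical path: A → B → F → H.

Variances on critical path: σ²_A=0.444, σ²_B=0.111, σ²_F=7.111, σ²_H=0.444.
Largest is σ²_F = 7.111.

F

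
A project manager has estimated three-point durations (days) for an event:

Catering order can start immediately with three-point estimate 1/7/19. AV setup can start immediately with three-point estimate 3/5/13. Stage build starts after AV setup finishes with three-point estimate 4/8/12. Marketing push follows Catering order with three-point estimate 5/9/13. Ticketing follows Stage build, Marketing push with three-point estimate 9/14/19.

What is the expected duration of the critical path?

te_Catering order = (1 + 4·7 + 19)/6 = 48/6 = 8
te_AV setup = (3 + 4·5 + 13)/6 = 36/6 = 6
te_Stage build = (4 + 4·8 + 12)/6 = 48/6 = 8
te_Marketing push = (5 + 4·9 + 13)/6 = 54/6 = 9
te_Ticketing = (9 + 4·14 + 19)/6 = 84/6 = 14

Forward pass:
ES_Catering order = 0; EF_Catering order = 8
ES_AV setup = 0; EF_AV setup = 6
ES_Stage build = 6; EF_Stage build = 6+8 = 14
ES_Marketing push = 8; EF_Marketing push = 8+9 = 17
ES_Ticketing = max(EF_Stage build=14, EF_Marketing push=17) = 17; EF_Ticketing = 17+14 = 31
Expected project duration μ = 31 days. Critical path: Catering order → Marketing push → Ticketing.

31 days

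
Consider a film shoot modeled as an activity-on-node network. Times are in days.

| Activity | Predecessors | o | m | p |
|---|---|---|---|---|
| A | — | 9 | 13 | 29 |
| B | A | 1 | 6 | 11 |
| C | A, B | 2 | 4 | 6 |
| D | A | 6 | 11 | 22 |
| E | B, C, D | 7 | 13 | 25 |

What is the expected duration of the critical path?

41 days

te_A = (9 + 4·13 + 29)/6 = 90/6 = 15
te_B = (1 + 4·6 + 11)/6 = 36/6 = 6
te_C = (2 + 4·4 + 6)/6 = 24/6 = 4
te_D = (6 + 4·11 + 22)/6 = 72/6 = 12
te_E = (7 + 4·13 + 25)/6 = 84/6 = 14

Forward pass:
ES_A = 0; EF_A = 15
ES_B = 15; EF_B = 15+6 = 21
ES_C = max(EF_A=15, EF_B=21) = 21; EF_C = 21+4 = 25
ES_D = 15; EF_D = 15+12 = 27
ES_E = max(EF_B=21, EF_C=25, EF_D=27) = 27; EF_E = 27+14 = 41
Expected project duration μ = 41 days. Critical path: A → D → E.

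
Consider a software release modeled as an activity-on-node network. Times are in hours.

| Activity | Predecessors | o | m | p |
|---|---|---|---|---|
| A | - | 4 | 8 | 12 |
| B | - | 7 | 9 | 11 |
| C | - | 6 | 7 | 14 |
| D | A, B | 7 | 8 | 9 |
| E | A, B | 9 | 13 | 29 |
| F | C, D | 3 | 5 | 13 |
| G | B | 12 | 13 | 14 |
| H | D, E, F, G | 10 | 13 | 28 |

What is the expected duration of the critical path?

39 hours

te_A = (4 + 4·8 + 12)/6 = 48/6 = 8
te_B = (7 + 4·9 + 11)/6 = 54/6 = 9
te_C = (6 + 4·7 + 14)/6 = 48/6 = 8
te_D = (7 + 4·8 + 9)/6 = 48/6 = 8
te_E = (9 + 4·13 + 29)/6 = 90/6 = 15
te_F = (3 + 4·5 + 13)/6 = 36/6 = 6
te_G = (12 + 4·13 + 14)/6 = 78/6 = 13
te_H = (10 + 4·13 + 28)/6 = 90/6 = 15

Forward pass:
ES_A = 0; EF_A = 8
ES_B = 0; EF_B = 9
ES_C = 0; EF_C = 8
ES_D = max(EF_A=8, EF_B=9) = 9; EF_D = 9+8 = 17
ES_E = max(EF_A=8, EF_B=9) = 9; EF_E = 9+15 = 24
ES_F = max(EF_C=8, EF_D=17) = 17; EF_F = 17+6 = 23
ES_G = 9; EF_G = 9+13 = 22
ES_H = max(EF_D=17, EF_E=24, EF_F=23, EF_G=22) = 24; EF_H = 24+15 = 39
Expected project duration μ = 39 hours. Critical path: B → E → H.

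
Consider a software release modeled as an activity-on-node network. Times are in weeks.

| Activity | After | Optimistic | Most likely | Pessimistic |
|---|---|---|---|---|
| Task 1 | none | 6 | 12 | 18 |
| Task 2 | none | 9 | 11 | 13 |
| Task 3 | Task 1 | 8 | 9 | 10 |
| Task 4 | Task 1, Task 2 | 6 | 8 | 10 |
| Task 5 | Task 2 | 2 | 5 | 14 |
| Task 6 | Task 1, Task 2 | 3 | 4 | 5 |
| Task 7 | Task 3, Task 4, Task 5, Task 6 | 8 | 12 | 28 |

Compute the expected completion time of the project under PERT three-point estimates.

35 weeks

te_Task 1 = (6 + 4·12 + 18)/6 = 72/6 = 12
te_Task 2 = (9 + 4·11 + 13)/6 = 66/6 = 11
te_Task 3 = (8 + 4·9 + 10)/6 = 54/6 = 9
te_Task 4 = (6 + 4·8 + 10)/6 = 48/6 = 8
te_Task 5 = (2 + 4·5 + 14)/6 = 36/6 = 6
te_Task 6 = (3 + 4·4 + 5)/6 = 24/6 = 4
te_Task 7 = (8 + 4·12 + 28)/6 = 84/6 = 14

Forward pass:
ES_Task 1 = 0; EF_Task 1 = 12
ES_Task 2 = 0; EF_Task 2 = 11
ES_Task 3 = 12; EF_Task 3 = 12+9 = 21
ES_Task 4 = max(EF_Task 1=12, EF_Task 2=11) = 12; EF_Task 4 = 12+8 = 20
ES_Task 5 = 11; EF_Task 5 = 11+6 = 17
ES_Task 6 = max(EF_Task 1=12, EF_Task 2=11) = 12; EF_Task 6 = 12+4 = 16
ES_Task 7 = max(EF_Task 3=21, EF_Task 4=20, EF_Task 5=17, EF_Task 6=16) = 21; EF_Task 7 = 21+14 = 35
Expected project duration μ = 35 weeks. Critical path: Task 1 → Task 3 → Task 7.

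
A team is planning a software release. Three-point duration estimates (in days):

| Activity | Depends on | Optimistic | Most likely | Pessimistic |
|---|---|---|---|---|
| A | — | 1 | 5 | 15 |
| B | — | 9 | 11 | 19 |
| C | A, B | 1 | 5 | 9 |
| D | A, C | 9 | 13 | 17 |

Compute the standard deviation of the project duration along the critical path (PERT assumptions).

te_A = (1 + 4·5 + 15)/6 = 36/6 = 6; σ²_A = ((15−1)/6)² = 5.444
te_B = (9 + 4·11 + 19)/6 = 72/6 = 12; σ²_B = ((19−9)/6)² = 2.778
te_C = (1 + 4·5 + 9)/6 = 30/6 = 5; σ²_C = ((9−1)/6)² = 1.778
te_D = (9 + 4·13 + 17)/6 = 78/6 = 13; σ²_D = ((17−9)/6)² = 1.778

Forward pass:
ES_A = 0; EF_A = 6
ES_B = 0; EF_B = 12
ES_C = max(EF_A=6, EF_B=12) = 12; EF_C = 12+5 = 17
ES_D = max(EF_A=6, EF_C=17) = 17; EF_D = 17+13 = 30
Expected project duration μ = 30 days. Critical path: B → C → D.

Variance along critical path = 2.778 + 1.778 + 1.778 = 6.333
σ = √6.333 = 2.517 days

2.52 days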